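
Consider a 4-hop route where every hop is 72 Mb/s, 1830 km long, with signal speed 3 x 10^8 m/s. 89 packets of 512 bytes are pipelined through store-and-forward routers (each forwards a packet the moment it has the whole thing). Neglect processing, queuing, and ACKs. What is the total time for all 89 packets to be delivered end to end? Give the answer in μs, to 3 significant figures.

Per-hop transmission t_tx = L/R = 4096/72000000 = 56.8889 μs.
Per-hop propagation t_prop = 1830000/300000000 = 6100 μs.
Pipeline fill: first packet needs 4·t_tx to clear all hops; remaining 88 packets each add one t_tx.
Total = (4+89-1)·t_tx + 4·t_prop = 92·56.8889 + 4·6100 = 29600 μs.

29600 μs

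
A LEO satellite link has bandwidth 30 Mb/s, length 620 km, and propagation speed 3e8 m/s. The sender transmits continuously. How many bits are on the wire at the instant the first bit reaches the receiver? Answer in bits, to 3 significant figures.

62000 bits

Propagation delay = 620000 / 300000000 = 0.00206667 s.
BDP = R × t_prop = 30000000 × 0.00206667 = 62000 bits.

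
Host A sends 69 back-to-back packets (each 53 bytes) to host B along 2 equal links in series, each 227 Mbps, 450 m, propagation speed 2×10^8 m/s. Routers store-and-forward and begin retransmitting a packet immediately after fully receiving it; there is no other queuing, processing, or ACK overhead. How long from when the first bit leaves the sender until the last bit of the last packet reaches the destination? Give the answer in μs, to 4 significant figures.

135.2 μs

Per-hop transmission t_tx = L/R = 424/227000000 = 1.86784 μs.
Per-hop propagation t_prop = 450/200000000 = 2.25 μs.
Pipeline fill: first packet needs 2·t_tx to clear all hops; remaining 68 packets each add one t_tx.
Total = (2+69-1)·t_tx + 2·t_prop = 70·1.86784 + 2·2.25 = 135.2 μs.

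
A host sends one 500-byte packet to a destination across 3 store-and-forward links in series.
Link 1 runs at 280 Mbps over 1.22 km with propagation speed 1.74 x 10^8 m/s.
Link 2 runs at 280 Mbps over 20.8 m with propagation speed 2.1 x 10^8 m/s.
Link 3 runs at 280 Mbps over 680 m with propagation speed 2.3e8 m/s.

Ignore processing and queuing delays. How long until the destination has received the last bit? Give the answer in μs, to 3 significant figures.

L = 500 × 8 = 4000 bits.
Transmission delay per hop = L/R = 4000/280000000 = 14.2857 μs; 3 hops → 42.8571 μs.
Propagation delays (d/s per hop): 7.01149, 0.0990476, 2.95652 μs; sum = 10.0671 μs.
End-to-end = 52.9 μs.

52.9 μs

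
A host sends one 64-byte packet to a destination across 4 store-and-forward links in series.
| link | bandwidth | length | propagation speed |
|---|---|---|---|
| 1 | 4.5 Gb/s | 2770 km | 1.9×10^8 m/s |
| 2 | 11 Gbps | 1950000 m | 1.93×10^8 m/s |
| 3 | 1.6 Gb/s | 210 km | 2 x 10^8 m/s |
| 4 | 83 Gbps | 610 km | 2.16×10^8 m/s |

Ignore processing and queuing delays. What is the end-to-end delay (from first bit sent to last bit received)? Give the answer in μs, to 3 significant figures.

28600 μs

L = 64 × 8 = 512 bits.
Transmission delays (L/R per hop): 0.113778, 0.0465455, 0.32, 0.00616867 μs; sum = 0.486492 μs.
Propagation delays (d/s per hop): 14578.9, 10103.6, 1050, 2824.07 μs; sum = 28556.6 μs.
End-to-end = 28600 μs.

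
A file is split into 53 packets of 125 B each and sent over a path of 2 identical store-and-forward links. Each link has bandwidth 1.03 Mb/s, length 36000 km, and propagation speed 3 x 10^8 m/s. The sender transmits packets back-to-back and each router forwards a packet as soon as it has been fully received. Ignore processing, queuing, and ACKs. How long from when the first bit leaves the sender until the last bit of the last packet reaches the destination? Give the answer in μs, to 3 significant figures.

292000 μs

Per-hop transmission t_tx = L/R = 1000/1030000 = 970.874 μs.
Per-hop propagation t_prop = 36000000/300000000 = 120000 μs.
Pipeline fill: first packet needs 2·t_tx to clear all hops; remaining 52 packets each add one t_tx.
Total = (2+53-1)·t_tx + 2·t_prop = 54·970.874 + 2·120000 = 292000 μs.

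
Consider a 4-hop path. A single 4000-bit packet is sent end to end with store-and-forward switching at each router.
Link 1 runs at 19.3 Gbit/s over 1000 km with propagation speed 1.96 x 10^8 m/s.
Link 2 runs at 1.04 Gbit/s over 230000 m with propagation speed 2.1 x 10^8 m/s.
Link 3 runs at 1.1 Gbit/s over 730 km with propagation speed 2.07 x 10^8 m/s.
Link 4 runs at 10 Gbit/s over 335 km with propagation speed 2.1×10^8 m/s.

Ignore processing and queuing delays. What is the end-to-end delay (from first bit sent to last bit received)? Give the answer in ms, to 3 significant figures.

Transmission delays (L/R per hop): 0.000207254, 0.00384615, 0.00363636, 0.0004 ms; sum = 0.00808977 ms.
Propagation delays (d/s per hop): 5.10204, 1.09524, 3.52657, 1.59524 ms; sum = 11.3191 ms.
End-to-end = 11.3 ms.

11.3 ms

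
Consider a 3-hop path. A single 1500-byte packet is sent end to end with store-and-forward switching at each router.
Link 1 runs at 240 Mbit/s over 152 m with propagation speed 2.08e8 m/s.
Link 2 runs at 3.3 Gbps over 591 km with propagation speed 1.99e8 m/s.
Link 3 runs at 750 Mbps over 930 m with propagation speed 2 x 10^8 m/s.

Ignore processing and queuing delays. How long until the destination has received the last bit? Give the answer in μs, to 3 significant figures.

L = 1500 × 8 = 12000 bits.
Transmission delays (L/R per hop): 50, 3.63636, 16 μs; sum = 69.6364 μs.
Propagation delays (d/s per hop): 0.730769, 2969.85, 4.65 μs; sum = 2975.23 μs.
End-to-end = 3040 μs.

3040 μs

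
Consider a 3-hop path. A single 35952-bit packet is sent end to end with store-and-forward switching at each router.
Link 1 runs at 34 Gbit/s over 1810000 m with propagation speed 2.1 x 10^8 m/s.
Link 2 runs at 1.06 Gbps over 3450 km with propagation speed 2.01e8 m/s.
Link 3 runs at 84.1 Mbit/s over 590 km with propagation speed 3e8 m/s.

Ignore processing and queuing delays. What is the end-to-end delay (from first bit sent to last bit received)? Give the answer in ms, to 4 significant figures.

Transmission delays (L/R per hop): 0.00105741, 0.033917, 0.427491 ms; sum = 0.462465 ms.
Propagation delays (d/s per hop): 8.61905, 17.1642, 1.96667 ms; sum = 27.7499 ms.
End-to-end = 28.21 ms.

28.21 ms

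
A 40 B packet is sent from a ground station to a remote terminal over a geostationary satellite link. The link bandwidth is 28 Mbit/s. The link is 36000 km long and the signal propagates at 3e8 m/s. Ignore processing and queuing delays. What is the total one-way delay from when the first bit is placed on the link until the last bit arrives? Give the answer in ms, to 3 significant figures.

L = 40 × 8 = 320 bits.
Transmission delay = L/R = 320 / 28000000 = 0.0114286 ms.
Propagation delay = d/s = 36000000 m / 300000000 m/s = 120 ms.
Total = 120 ms.

120 ms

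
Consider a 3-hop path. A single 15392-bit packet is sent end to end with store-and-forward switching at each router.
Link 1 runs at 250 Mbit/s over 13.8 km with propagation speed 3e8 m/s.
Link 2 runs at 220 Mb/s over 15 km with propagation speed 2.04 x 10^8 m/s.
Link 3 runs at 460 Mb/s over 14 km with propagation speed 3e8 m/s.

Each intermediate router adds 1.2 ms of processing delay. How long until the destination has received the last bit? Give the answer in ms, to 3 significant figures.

Transmission delays (L/R per hop): 0.061568, 0.0699636, 0.0334609 ms; sum = 0.164993 ms.
Propagation delays (d/s per hop): 0.046, 0.0735294, 0.0466667 ms; sum = 0.166196 ms.
Processing at 2 router(s): 2 × 1.2 ms = 2.4 ms.
End-to-end = 2.73 ms.

2.73 ms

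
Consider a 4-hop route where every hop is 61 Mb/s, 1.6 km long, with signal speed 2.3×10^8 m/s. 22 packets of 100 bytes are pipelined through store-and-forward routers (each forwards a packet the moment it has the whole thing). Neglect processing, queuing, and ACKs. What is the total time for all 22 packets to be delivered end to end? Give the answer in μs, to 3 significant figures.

356 μs

Per-hop transmission t_tx = L/R = 800/61000000 = 13.1148 μs.
Per-hop propagation t_prop = 1600/2.3e+08 = 6.95652 μs.
Pipeline fill: first packet needs 4·t_tx to clear all hops; remaining 21 packets each add one t_tx.
Total = (4+22-1)·t_tx + 4·t_prop = 25·13.1148 + 4·6.95652 = 356 μs.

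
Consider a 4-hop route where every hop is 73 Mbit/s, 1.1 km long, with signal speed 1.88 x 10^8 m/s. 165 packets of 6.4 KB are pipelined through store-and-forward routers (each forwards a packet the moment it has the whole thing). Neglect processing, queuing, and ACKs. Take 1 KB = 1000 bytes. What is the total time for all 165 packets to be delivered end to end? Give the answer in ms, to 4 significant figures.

117.9 ms

Per-hop transmission t_tx = L/R = 51200/73000000 = 0.70137 ms.
Per-hop propagation t_prop = 1100/188000000 = 0.00585106 ms.
Pipeline fill: first packet needs 4·t_tx to clear all hops; remaining 164 packets each add one t_tx.
Total = (4+165-1)·t_tx + 4·t_prop = 168·0.70137 + 4·0.00585106 = 117.9 ms.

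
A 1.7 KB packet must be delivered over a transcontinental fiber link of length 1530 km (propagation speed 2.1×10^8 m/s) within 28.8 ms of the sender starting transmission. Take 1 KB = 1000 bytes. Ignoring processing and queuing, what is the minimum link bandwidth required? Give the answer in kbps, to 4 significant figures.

L = 13600 bits.
Propagation delay = 1530000 / 210000000 = 7.28571 ms.
Transmission budget = 28.8 − 7.28571 = 21.5143 ms.
R ≥ L / t_tx = 13600 bits / 0.0215143 s = 632.1 kbps.

632.1 kbps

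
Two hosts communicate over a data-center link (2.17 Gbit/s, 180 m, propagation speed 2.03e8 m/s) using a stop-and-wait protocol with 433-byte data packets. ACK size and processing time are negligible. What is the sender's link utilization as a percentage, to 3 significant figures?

47.4 %

t_tx = L/R = 3464/2170000000 = 1.59631e-06 s.
t_prop = 180/2.03e+08 = 8.867e-07 s; RTT = 1.7734e-06 s.
Cycle = t_tx + RTT = 3.36971e-06 s.
Utilization = t_tx / cycle = 1.59631e-06/3.36971e-06 = 47.4 %.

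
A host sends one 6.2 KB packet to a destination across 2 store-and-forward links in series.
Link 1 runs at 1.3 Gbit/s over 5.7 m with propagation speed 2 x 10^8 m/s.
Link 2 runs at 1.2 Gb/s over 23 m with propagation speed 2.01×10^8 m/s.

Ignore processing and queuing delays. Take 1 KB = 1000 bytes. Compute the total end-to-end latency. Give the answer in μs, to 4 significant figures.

L = 49600 bits.
Transmission delays (L/R per hop): 38.1538, 41.3333 μs; sum = 79.4872 μs.
Propagation delays (d/s per hop): 0.0285, 0.114428 μs; sum = 0.142928 μs.
End-to-end = 79.63 μs.

79.63 μs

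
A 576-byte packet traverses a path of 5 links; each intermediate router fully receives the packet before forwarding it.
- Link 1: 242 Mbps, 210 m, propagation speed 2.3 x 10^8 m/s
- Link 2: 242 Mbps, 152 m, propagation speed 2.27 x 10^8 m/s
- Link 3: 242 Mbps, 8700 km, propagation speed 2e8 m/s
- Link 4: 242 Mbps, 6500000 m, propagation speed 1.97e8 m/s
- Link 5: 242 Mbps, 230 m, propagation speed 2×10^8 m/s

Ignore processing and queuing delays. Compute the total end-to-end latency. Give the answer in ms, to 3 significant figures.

L = 576 × 8 = 4608 bits.
Transmission delay per hop = L/R = 4608/242000000 = 0.0190413 ms; 5 hops → 0.0952066 ms.
Propagation delays (d/s per hop): 0.000913043, 0.000669604, 43.5, 32.9949, 0.00115 ms; sum = 76.4977 ms.
End-to-end = 76.6 ms.

76.6 ms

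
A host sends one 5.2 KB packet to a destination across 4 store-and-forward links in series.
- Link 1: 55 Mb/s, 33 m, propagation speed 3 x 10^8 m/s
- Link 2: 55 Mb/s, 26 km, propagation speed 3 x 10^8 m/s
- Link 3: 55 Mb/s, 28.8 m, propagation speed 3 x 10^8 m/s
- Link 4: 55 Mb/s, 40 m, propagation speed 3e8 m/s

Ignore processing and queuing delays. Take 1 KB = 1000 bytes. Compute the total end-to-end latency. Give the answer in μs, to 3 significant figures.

L = 41600 bits.
Transmission delay per hop = L/R = 41600/55000000 = 756.364 μs; 4 hops → 3025.45 μs.
Propagation delays (d/s per hop): 0.11, 86.6667, 0.096, 0.133333 μs; sum = 87.006 μs.
End-to-end = 3110 μs.

3110 μs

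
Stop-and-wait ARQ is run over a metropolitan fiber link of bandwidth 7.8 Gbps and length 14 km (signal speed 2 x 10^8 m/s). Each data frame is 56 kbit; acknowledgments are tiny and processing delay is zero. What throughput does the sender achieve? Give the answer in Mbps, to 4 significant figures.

380.5 Mbps

t_tx = L/R = 56000/7800000000 = 7.17949e-06 s.
t_prop = 14000/200000000 = 7e-05 s; RTT = 0.00014 s.
Cycle = t_tx + RTT = 0.000147179 s.
Throughput = L / cycle = 56000 / 0.000147179 = 380.5 Mbps.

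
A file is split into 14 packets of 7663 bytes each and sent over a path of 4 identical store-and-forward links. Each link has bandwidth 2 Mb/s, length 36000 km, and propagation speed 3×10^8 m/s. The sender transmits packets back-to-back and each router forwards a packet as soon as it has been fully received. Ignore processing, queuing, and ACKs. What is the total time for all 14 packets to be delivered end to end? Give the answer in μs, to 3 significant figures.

1000000 μs

Per-hop transmission t_tx = L/R = 61304/2000000 = 30652 μs.
Per-hop propagation t_prop = 36000000/300000000 = 120000 μs.
Pipeline fill: first packet needs 4·t_tx to clear all hops; remaining 13 packets each add one t_tx.
Total = (4+14-1)·t_tx + 4·t_prop = 17·30652 + 4·120000 = 1000000 μs.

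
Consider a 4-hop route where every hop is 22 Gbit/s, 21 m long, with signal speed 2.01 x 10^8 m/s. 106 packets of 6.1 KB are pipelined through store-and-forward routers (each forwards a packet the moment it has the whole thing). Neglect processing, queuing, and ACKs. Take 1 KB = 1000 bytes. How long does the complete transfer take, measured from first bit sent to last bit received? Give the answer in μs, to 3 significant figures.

Per-hop transmission t_tx = L/R = 48800/22000000000 = 2.21818 μs.
Per-hop propagation t_prop = 21/2.01e+08 = 0.104478 μs.
Pipeline fill: first packet needs 4·t_tx to clear all hops; remaining 105 packets each add one t_tx.
Total = (4+106-1)·t_tx + 4·t_prop = 109·2.21818 + 4·0.104478 = 242 μs.

242 μs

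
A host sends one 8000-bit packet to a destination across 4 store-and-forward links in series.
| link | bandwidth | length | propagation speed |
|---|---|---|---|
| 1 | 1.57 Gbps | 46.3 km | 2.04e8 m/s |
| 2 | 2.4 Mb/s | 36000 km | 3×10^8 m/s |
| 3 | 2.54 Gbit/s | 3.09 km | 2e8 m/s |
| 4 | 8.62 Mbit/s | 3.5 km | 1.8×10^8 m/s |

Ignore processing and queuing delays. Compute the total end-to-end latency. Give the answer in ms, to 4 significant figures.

Transmission delays (L/R per hop): 0.00509554, 3.33333, 0.00314961, 0.928074 ms; sum = 4.26965 ms.
Propagation delays (d/s per hop): 0.226961, 120, 0.01545, 0.0194444 ms; sum = 120.262 ms.
End-to-end = 124.5 ms.

124.5 ms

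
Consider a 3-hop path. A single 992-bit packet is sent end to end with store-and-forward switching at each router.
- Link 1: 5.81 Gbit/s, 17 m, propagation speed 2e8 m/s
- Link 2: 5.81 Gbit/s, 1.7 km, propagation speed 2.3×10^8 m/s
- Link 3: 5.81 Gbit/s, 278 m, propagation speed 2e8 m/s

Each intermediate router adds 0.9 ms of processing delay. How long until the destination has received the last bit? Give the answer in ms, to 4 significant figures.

Transmission delay per hop = L/R = 992/5810000000 = 0.00017074 ms; 3 hops → 0.00051222 ms.
Propagation delays (d/s per hop): 8.5e-05, 0.0073913, 0.00139 ms; sum = 0.0088663 ms.
Processing at 2 router(s): 2 × 0.9 ms = 1.8 ms.
End-to-end = 1.809 ms.

1.809 ms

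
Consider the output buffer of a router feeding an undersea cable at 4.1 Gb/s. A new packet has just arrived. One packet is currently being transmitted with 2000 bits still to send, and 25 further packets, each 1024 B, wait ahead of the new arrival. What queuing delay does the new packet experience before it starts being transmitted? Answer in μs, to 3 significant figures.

50.4 μs

Each queued packet: L/R = 8192/4.1e+09 = 1.99805 μs.
25 queued → 49.9512 μs.
Plus remaining 2000 bits of current packet: 0.487805 μs.
Queuing delay = 50.4 μs.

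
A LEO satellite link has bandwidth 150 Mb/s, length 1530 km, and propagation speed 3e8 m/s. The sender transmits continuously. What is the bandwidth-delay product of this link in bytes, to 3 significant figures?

95600 bytes

Propagation delay = 1530000 / 300000000 = 0.0051 s.
BDP = R × t_prop = 150000000 × 0.0051 = 765000 bits.
In bytes: 765000/8 = 95600 bytes.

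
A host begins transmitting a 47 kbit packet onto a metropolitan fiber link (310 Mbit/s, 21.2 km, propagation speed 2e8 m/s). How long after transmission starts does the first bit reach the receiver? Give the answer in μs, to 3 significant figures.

106 μs

First bit experiences only propagation delay: d/s = 21200/200000000 = 106 μs.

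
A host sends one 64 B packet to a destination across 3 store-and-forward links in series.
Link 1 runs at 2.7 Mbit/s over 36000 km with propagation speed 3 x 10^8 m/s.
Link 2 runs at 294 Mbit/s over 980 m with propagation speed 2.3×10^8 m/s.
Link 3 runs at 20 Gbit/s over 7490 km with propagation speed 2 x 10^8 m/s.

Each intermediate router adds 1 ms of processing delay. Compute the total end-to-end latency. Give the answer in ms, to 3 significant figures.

160 ms

L = 64 × 8 = 512 bits.
Transmission delays (L/R per hop): 0.18963, 0.0017415, 2.56e-05 ms; sum = 0.191397 ms.
Propagation delays (d/s per hop): 120, 0.00426087, 37.45 ms; sum = 157.454 ms.
Processing at 2 router(s): 2 × 1 ms = 2 ms.
End-to-end = 160 ms.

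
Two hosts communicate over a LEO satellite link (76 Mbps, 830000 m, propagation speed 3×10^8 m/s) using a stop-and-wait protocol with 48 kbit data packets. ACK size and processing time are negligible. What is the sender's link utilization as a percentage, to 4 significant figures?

t_tx = L/R = 48000/76000000 = 0.000631579 s.
t_prop = 830000/300000000 = 0.00276667 s; RTT = 0.00553333 s.
Cycle = t_tx + RTT = 0.00616491 s.
Utilization = t_tx / cycle = 0.000631579/0.00616491 = 10.24 %.

10.24 %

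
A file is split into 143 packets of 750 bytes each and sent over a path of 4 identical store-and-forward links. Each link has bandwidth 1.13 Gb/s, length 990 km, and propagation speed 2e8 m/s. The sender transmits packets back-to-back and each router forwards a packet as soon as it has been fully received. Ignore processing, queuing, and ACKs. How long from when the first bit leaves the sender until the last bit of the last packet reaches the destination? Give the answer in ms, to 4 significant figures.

Per-hop transmission t_tx = L/R = 6000/1130000000 = 0.00530973 ms.
Per-hop propagation t_prop = 990000/200000000 = 4.95 ms.
Pipeline fill: first packet needs 4·t_tx to clear all hops; remaining 142 packets each add one t_tx.
Total = (4+143-1)·t_tx + 4·t_prop = 146·0.00530973 + 4·4.95 = 20.58 ms.

20.58 ms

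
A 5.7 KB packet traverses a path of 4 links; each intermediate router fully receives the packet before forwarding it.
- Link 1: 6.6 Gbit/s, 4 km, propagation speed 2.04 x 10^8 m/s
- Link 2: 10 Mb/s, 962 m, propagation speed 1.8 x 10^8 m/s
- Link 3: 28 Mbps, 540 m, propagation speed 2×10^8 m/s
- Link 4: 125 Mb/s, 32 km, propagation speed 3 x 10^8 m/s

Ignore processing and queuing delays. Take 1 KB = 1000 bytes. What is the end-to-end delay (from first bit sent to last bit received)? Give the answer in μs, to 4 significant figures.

L = 45600 bits.
Transmission delays (L/R per hop): 6.90909, 4560, 1628.57, 364.8 μs; sum = 6560.28 μs.
Propagation delays (d/s per hop): 19.6078, 5.34444, 2.7, 106.667 μs; sum = 134.319 μs.
End-to-end = 6695 μs.

6695 μs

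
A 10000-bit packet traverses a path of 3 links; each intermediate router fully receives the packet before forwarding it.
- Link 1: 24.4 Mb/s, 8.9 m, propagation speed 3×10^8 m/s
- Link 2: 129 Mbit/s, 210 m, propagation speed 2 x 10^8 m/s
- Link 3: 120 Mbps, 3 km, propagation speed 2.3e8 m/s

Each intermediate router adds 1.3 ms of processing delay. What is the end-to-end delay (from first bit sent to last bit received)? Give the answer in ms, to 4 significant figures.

3.185 ms

Transmission delays (L/R per hop): 0.409836, 0.0775194, 0.0833333 ms; sum = 0.570689 ms.
Propagation delays (d/s per hop): 2.96667e-05, 0.00105, 0.0130435 ms; sum = 0.0141231 ms.
Processing at 2 router(s): 2 × 1.3 ms = 2.6 ms.
End-to-end = 3.185 ms.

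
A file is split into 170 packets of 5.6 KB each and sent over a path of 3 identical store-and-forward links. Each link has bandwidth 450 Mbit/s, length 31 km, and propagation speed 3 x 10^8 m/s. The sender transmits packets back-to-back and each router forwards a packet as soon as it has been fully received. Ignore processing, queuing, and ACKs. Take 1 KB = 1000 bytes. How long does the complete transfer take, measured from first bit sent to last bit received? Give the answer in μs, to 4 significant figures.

17430 μs

Per-hop transmission t_tx = L/R = 44800/450000000 = 99.5556 μs.
Per-hop propagation t_prop = 31000/300000000 = 103.333 μs.
Pipeline fill: first packet needs 3·t_tx to clear all hops; remaining 169 packets each add one t_tx.
Total = (3+170-1)·t_tx + 3·t_prop = 172·99.5556 + 3·103.333 = 17430 μs.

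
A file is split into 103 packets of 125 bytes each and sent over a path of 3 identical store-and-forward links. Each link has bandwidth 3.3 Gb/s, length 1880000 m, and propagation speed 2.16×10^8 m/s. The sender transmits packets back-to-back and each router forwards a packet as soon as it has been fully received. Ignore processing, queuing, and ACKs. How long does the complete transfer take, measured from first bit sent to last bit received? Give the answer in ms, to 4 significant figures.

26.14 ms

Per-hop transmission t_tx = L/R = 1000/3300000000 = 0.00030303 ms.
Per-hop propagation t_prop = 1880000/216000000 = 8.7037 ms.
Pipeline fill: first packet needs 3·t_tx to clear all hops; remaining 102 packets each add one t_tx.
Total = (3+103-1)·t_tx + 3·t_prop = 105·0.00030303 + 3·8.7037 = 26.14 ms.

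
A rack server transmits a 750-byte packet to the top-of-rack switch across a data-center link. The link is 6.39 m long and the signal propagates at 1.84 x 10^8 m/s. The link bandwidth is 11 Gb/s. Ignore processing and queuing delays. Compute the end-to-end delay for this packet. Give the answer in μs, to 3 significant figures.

L = 750 × 8 = 6000 bits.
Transmission delay = L/R = 6000 / 11000000000 = 0.545455 μs.
Propagation delay = d/s = 6.39 m / 184000000 m/s = 0.0347283 μs.
Total = 0.580 μs.

0.580 μs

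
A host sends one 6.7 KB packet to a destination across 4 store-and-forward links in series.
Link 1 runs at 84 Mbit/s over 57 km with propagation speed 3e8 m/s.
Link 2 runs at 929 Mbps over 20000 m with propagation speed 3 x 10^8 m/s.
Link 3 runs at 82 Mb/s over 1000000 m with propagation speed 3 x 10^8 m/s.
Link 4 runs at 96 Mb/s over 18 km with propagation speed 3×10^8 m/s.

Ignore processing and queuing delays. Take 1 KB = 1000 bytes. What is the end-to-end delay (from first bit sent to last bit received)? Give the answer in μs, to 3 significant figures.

L = 53600 bits.
Transmission delays (L/R per hop): 638.095, 57.6964, 653.659, 558.333 μs; sum = 1907.78 μs.
Propagation delays (d/s per hop): 190, 66.6667, 3333.33, 60 μs; sum = 3650 μs.
End-to-end = 5560 μs.

5560 μs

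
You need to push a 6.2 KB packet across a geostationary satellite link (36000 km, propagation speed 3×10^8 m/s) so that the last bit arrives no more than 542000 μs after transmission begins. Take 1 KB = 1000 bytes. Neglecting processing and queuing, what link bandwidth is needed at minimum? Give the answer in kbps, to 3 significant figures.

L = 49600 bits.
Propagation delay = 36000000 / 300000000 = 120000 μs.
Transmission budget = 542000 − 120000 = 422000 μs.
R ≥ L / t_tx = 49600 bits / 0.422 s = 118 kbps.

118 kbps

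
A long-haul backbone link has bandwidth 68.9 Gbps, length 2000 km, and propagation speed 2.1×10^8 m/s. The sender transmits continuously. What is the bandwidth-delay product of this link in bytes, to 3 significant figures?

82000000 bytes

Propagation delay = 2000000 / 210000000 = 0.00952381 s.
BDP = R × t_prop = 68900000000 × 0.00952381 = 656190000 bits.
In bytes: 656190000/8 = 82000000 bytes.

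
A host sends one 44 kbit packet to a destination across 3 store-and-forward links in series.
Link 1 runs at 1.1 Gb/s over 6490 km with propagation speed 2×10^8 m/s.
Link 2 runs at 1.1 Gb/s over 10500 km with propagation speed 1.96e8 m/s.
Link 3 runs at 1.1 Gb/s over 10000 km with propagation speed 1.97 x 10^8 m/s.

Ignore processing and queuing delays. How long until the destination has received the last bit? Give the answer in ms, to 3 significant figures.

L = 44000 bits.
Transmission delay per hop = L/R = 44000/1100000000 = 0.04 ms; 3 hops → 0.12 ms.
Propagation delays (d/s per hop): 32.45, 53.5714, 50.7614 ms; sum = 136.783 ms.
End-to-end = 137 ms.

137 ms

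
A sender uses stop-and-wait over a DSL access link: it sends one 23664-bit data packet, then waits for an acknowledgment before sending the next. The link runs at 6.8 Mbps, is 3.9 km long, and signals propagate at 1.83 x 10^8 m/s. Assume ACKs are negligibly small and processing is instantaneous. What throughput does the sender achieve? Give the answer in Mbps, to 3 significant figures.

6.72 Mbps

t_tx = L/R = 23664/6800000 = 0.00348 s.
t_prop = 3900/183000000 = 2.13115e-05 s; RTT = 4.2623e-05 s.
Cycle = t_tx + RTT = 0.00352262 s.
Throughput = L / cycle = 23664 / 0.00352262 = 6.72 Mbps.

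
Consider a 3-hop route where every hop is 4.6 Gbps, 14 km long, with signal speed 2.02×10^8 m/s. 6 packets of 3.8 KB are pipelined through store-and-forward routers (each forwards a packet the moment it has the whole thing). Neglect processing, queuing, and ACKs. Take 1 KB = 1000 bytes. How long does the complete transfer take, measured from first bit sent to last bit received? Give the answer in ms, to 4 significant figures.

0.2608 ms

Per-hop transmission t_tx = L/R = 30400/4600000000 = 0.0066087 ms.
Per-hop propagation t_prop = 14000/202000000 = 0.0693069 ms.
Pipeline fill: first packet needs 3·t_tx to clear all hops; remaining 5 packets each add one t_tx.
Total = (3+6-1)·t_tx + 3·t_prop = 8·0.0066087 + 3·0.0693069 = 0.2608 ms.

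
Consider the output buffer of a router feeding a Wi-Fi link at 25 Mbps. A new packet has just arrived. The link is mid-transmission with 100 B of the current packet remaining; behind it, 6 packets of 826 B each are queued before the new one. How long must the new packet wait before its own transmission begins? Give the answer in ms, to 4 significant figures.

Each queued packet: L/R = 6608/25000000 = 0.26432 ms.
6 queued → 1.58592 ms.
Plus remaining 800 bits of current packet: 0.032 ms.
Queuing delay = 1.618 ms.

1.618 ms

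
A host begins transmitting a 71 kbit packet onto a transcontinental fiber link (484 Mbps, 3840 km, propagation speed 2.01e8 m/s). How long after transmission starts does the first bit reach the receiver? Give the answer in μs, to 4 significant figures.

19100 μs

First bit experiences only propagation delay: d/s = 3840000/2.01e+08 = 19100 μs.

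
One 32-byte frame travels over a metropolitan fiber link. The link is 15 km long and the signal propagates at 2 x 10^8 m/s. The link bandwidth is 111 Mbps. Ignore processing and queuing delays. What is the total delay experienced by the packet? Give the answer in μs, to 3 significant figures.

L = 32 × 8 = 256 bits.
Transmission delay = L/R = 256 / 111000000 = 2.30631 μs.
Propagation delay = d/s = 15000 m / 200000000 m/s = 75 μs.
Total = 77.3 μs.

77.3 μs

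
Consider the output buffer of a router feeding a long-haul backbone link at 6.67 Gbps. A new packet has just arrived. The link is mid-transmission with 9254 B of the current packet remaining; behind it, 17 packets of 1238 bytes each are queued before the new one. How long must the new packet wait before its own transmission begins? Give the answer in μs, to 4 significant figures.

36.34 μs

Each queued packet: L/R = 9904/6670000000 = 1.48486 μs.
17 queued → 25.2426 μs.
Plus remaining 74032 bits of current packet: 11.0993 μs.
Queuing delay = 36.34 μs.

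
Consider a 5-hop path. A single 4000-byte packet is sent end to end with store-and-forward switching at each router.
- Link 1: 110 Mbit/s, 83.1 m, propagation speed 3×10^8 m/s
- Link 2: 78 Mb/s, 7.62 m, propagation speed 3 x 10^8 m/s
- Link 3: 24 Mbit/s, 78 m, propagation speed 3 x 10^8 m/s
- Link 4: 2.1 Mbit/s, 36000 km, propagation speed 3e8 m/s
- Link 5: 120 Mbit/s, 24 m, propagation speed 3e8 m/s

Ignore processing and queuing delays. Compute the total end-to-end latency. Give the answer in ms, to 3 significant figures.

L = 4000 × 8 = 32000 bits.
Transmission delays (L/R per hop): 0.290909, 0.410256, 1.33333, 15.2381, 0.266667 ms; sum = 17.5393 ms.
Propagation delays (d/s per hop): 0.000277, 2.54e-05, 0.00026, 120, 8e-05 ms; sum = 120.001 ms.
End-to-end = 138 ms.

138 ms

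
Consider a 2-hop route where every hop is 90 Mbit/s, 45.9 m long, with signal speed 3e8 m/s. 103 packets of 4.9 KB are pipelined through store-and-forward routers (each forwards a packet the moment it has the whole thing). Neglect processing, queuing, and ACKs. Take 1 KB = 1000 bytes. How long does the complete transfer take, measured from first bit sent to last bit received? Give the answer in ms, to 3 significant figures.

Per-hop transmission t_tx = L/R = 39200/90000000 = 0.435556 ms.
Per-hop propagation t_prop = 45.9/300000000 = 0.000153 ms.
Pipeline fill: first packet needs 2·t_tx to clear all hops; remaining 102 packets each add one t_tx.
Total = (2+103-1)·t_tx + 2·t_prop = 104·0.435556 + 2·0.000153 = 45.3 ms.

45.3 ms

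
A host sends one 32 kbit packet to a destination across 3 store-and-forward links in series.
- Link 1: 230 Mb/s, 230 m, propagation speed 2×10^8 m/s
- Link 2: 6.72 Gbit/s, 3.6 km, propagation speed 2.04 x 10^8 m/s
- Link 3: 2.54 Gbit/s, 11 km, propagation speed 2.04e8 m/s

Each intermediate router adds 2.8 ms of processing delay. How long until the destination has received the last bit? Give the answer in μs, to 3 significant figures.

L = 32000 bits.
Transmission delays (L/R per hop): 139.13, 4.7619, 12.5984 μs; sum = 156.491 μs.
Propagation delays (d/s per hop): 1.15, 17.6471, 53.9216 μs; sum = 72.7186 μs.
Processing at 2 router(s): 2 × 2.8 ms = 5600 μs.
End-to-end = 5830 μs.

5830 μs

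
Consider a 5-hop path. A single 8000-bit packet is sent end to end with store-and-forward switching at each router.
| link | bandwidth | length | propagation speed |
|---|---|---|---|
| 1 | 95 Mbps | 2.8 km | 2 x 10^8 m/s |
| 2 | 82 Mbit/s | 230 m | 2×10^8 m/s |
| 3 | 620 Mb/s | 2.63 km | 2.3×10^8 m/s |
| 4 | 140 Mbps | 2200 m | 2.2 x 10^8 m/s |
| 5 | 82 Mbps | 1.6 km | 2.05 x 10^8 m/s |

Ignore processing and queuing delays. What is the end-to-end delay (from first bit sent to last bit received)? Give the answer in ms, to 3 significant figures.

Transmission delays (L/R per hop): 0.0842105, 0.097561, 0.0129032, 0.0571429, 0.097561 ms; sum = 0.349379 ms.
Propagation delays (d/s per hop): 0.014, 0.00115, 0.0114348, 0.01, 0.00780488 ms; sum = 0.0443897 ms.
End-to-end = 0.394 ms.

0.394 ms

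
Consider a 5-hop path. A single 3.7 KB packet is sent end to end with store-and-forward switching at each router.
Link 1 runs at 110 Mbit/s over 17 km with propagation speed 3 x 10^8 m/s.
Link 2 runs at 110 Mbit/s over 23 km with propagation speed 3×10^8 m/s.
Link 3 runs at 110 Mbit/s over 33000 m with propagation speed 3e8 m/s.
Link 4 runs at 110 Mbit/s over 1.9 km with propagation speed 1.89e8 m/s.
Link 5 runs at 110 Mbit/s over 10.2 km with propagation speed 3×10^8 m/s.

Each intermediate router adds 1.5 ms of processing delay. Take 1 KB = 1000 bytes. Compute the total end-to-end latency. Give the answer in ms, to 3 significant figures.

7.63 ms

L = 29600 bits.
Transmission delay per hop = L/R = 29600/110000000 = 0.269091 ms; 5 hops → 1.34545 ms.
Propagation delays (d/s per hop): 0.0566667, 0.0766667, 0.11, 0.0100529, 0.034 ms; sum = 0.287386 ms.
Processing at 4 router(s): 4 × 1.5 ms = 6 ms.
End-to-end = 7.63 ms.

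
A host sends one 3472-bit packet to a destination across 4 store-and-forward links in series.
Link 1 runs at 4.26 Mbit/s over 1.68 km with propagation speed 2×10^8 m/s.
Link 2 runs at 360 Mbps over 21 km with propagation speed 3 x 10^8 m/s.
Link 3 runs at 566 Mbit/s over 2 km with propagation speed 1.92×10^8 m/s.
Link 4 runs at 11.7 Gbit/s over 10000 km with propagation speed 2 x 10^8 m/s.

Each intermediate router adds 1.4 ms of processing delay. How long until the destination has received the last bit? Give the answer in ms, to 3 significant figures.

Transmission delays (L/R per hop): 0.815023, 0.00964444, 0.00613428, 0.000296752 ms; sum = 0.831099 ms.
Propagation delays (d/s per hop): 0.0084, 0.07, 0.0104167, 50 ms; sum = 50.0888 ms.
Processing at 3 router(s): 3 × 1.4 ms = 4.2 ms.
End-to-end = 55.1 ms.

55.1 ms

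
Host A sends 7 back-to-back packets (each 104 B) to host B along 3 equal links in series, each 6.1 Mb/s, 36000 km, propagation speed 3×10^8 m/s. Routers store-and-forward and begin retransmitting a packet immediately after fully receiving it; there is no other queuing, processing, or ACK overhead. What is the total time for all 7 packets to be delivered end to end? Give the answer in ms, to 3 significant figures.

Per-hop transmission t_tx = L/R = 832/6100000 = 0.136393 ms.
Per-hop propagation t_prop = 36000000/300000000 = 120 ms.
Pipeline fill: first packet needs 3·t_tx to clear all hops; remaining 6 packets each add one t_tx.
Total = (3+7-1)·t_tx + 3·t_prop = 9·0.136393 + 3·120 = 361 ms.

361 ms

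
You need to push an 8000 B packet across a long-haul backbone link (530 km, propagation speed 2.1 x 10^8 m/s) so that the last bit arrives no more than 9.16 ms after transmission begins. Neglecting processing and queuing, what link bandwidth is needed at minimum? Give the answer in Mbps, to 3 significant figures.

L = 64000 bits.
Propagation delay = 530000 / 210000000 = 2.52381 ms.
Transmission budget = 9.16 − 2.52381 = 6.63619 ms.
R ≥ L / t_tx = 64000 bits / 0.00663619 s = 9.64 Mbps.

9.64 Mbps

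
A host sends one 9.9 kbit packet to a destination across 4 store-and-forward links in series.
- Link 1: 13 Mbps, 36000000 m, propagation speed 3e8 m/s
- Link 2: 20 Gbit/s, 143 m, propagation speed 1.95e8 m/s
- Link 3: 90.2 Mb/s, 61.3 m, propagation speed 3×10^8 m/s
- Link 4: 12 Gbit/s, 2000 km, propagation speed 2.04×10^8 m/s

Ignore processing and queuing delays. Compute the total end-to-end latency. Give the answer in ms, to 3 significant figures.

131 ms

L = 9900 bits.
Transmission delays (L/R per hop): 0.761538, 0.000495, 0.109756, 0.000825 ms; sum = 0.872615 ms.
Propagation delays (d/s per hop): 120, 0.000733333, 0.000204333, 9.80392 ms; sum = 129.805 ms.
End-to-end = 131 ms.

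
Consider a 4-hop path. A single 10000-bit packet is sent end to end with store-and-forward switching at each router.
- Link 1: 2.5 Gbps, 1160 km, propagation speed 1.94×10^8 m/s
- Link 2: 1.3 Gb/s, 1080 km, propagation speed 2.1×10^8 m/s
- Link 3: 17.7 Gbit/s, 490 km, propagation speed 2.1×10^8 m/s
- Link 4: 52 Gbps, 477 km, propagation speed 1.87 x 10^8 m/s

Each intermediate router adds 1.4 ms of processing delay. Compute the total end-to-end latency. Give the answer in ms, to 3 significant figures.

Transmission delays (L/R per hop): 0.004, 0.00769231, 0.000564972, 0.000192308 ms; sum = 0.0124496 ms.
Propagation delays (d/s per hop): 5.97938, 5.14286, 2.33333, 2.5508 ms; sum = 16.0064 ms.
Processing at 3 router(s): 3 × 1.4 ms = 4.2 ms.
End-to-end = 20.2 ms.

20.2 ms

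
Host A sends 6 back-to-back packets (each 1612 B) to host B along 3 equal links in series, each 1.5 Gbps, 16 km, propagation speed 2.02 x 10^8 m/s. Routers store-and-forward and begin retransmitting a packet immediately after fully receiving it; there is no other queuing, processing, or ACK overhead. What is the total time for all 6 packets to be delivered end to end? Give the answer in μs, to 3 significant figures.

Per-hop transmission t_tx = L/R = 12896/1500000000 = 8.59733 μs.
Per-hop propagation t_prop = 16000/202000000 = 79.2079 μs.
Pipeline fill: first packet needs 3·t_tx to clear all hops; remaining 5 packets each add one t_tx.
Total = (3+6-1)·t_tx + 3·t_prop = 8·8.59733 + 3·79.2079 = 306 μs.

306 μs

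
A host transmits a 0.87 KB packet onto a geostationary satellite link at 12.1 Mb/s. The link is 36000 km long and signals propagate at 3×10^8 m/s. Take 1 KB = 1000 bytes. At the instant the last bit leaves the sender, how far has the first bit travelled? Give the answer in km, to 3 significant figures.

t_tx = L/R = 6960/12100000 = 0.000575207 s.
Distance = s × t_tx = 300000000 × 0.000575207 = 173 km.

173 km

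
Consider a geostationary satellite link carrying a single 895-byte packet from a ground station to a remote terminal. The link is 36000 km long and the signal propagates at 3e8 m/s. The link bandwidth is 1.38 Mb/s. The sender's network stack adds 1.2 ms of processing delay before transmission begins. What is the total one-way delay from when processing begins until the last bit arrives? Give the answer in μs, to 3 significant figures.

126000 μs

L = 895 × 8 = 7160 bits.
Transmission delay = L/R = 7160 / 1380000 = 5188.41 μs.
Propagation delay = d/s = 36000000 m / 300000000 m/s = 120000 μs.
Plus processing delay 1.2 ms = 1200 μs.
Total = 126000 μs.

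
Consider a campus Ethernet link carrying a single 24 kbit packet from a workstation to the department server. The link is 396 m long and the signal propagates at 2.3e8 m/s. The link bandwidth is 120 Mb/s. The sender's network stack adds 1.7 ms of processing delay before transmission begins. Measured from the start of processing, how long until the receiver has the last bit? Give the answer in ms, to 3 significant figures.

1.90 ms

L = 24000 bits.
Transmission delay = L/R = 24000 / 120000000 = 0.2 ms.
Propagation delay = d/s = 396 m / 2.3e+08 m/s = 0.00172174 ms.
Plus processing delay 1.7 ms = 1.7 ms.
Total = 1.90 ms.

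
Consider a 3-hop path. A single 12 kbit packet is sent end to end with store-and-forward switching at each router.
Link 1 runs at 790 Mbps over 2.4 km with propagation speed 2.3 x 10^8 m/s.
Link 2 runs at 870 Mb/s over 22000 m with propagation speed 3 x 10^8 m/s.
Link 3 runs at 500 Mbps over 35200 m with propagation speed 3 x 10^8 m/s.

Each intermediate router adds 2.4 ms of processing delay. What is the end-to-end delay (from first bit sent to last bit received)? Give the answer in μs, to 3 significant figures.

L = 12000 bits.
Transmission delays (L/R per hop): 15.1899, 13.7931, 24 μs; sum = 52.983 μs.
Propagation delays (d/s per hop): 10.4348, 73.3333, 117.333 μs; sum = 201.101 μs.
Processing at 2 router(s): 2 × 2.4 ms = 4800 μs.
End-to-end = 5050 μs.

5050 μs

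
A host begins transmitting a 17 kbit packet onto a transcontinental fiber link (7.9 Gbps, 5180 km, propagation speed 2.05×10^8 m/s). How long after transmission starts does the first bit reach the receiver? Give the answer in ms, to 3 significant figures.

25.3 ms

First bit experiences only propagation delay: d/s = 5180000/2.05e+08 = 25.3 ms.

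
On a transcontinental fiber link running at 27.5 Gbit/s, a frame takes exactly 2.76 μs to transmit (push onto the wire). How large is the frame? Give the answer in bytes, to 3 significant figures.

L = R × t_tx = 27500000000 b/s × 2.76e-06 s = 75900 bits.
In bytes: 75900 / 8 = 9490 bytes.

9490 bytes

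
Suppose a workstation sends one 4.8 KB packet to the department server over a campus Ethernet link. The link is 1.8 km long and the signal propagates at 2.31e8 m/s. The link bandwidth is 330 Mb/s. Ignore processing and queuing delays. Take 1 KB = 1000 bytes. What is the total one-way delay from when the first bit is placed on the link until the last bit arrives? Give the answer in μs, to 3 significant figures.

124 μs

L = 38400 bits.
Transmission delay = L/R = 38400 / 330000000 = 116.364 μs.
Propagation delay = d/s = 1800 m / 231000000 m/s = 7.79221 μs.
Total = 124 μs.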